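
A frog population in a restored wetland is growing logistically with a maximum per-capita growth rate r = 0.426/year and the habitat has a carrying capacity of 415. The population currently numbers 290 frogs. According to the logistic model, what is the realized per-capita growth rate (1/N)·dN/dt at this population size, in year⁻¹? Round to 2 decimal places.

0.13 per year

(1/N)·dN/dt = r(1 − N/K) = 0.426 × (1 − 290/415).
= 0.426 × 0.3012 = 0.12831.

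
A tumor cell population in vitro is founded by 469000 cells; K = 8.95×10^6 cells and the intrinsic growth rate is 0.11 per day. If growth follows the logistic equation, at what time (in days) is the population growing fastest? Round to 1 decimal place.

26.3 days

Logistic growth is fastest at N = K/2 = 4.475×10^6.
A = (K − N₀)/N₀ = 18.083. Set K/(1 + A·e^(−rt)) = K/2 → A·e^(−rt) = 1.
e^(−0.11t) = 1/18.083 = 0.0553001, so t = ln(18.083)/0.11 = 2.895/0.11 = 26.318.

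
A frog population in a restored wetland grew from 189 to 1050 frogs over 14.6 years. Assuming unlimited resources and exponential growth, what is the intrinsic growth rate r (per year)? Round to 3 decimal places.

From N(t) = N₀·e^(rt): e^(r·14.6) = 1050/189 = 5.5556.
r·14.6 = ln(5.5556) = 1.7148, so r = 1.7148/14.6 = 0.11745.

0.117 per year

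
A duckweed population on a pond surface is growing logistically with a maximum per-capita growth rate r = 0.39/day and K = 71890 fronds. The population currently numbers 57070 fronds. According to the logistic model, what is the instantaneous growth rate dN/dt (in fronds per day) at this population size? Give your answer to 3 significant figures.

dN/dt = rN(1 − N/K) = 0.39 × 57070 × (1 − 57070/71890).
1 − 57070/71890 = 0.20615; dN/dt = 0.39 × 57070 × 0.20615 = 4588.3.

4590 fronds per day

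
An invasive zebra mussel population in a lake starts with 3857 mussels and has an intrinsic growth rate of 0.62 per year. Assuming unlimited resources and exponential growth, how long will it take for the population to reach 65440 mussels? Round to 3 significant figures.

Set N₀·e^(rt) = 65440: e^(0.62·t) = 65440/3857 = 16.967.
0.62·t = ln(16.967) = 2.8312, so t = 2.8312/0.62 = 4.5665.

4.57 years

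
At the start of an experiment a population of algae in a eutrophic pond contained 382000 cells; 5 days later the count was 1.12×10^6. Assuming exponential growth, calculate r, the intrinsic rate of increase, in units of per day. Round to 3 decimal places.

From N(t) = N₀·e^(rt): e^(r·5) = 1.12×10^6/382000 = 2.9319.
r·5 = ln(2.9319) = 1.0757, so r = 1.0757/5 = 0.21513.

0.215 per day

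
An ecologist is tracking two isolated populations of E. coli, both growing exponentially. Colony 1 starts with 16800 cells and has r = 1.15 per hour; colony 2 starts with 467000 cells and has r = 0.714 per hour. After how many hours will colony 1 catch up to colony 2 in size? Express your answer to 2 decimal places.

7.63 hours

Set 16800·e^(1.15t) = 467000·e^(0.714t).
e^((1.15 − 0.714)t) = 467000/16800 → e^(0.436·t) = 27.798.
0.436·t = ln(27.798) = 3.325, so t = 3.325/0.436 = 7.626.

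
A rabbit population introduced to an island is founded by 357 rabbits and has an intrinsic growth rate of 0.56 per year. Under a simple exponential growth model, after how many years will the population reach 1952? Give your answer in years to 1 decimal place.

Set N₀·e^(rt) = 1952: e^(0.56·t) = 1952/357 = 5.4678.
0.56·t = ln(5.4678) = 1.6989, so t = 1.6989/0.56 = 3.0337.

3.0 years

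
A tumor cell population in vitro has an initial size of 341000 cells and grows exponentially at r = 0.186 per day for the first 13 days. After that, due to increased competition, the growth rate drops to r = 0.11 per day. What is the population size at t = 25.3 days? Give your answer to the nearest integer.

Phase 1: N(13) = 341000·e^(0.186×13) = 341000·e^2.418 = 3.827176×10^6.
Phase 2 runs for 25.3 − 13 = 12.3 days at r = 0.11.
N(25.3) = 3.827176×10^6·e^(0.11×12.3) = 3.827176×10^6·e^1.353 = 1.48074×10^7.

14807402 cells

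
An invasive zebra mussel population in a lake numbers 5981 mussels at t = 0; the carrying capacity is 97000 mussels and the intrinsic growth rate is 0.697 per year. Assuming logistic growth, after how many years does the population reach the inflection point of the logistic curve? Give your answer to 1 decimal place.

3.9 years

Logistic growth is fastest at N = K/2 = 48500.
A = (K − N₀)/N₀ = 15.218. Set K/(1 + A·e^(−rt)) = K/2 → A·e^(−rt) = 1.
e^(−0.697t) = 1/15.218 = 0.0657116, so t = ln(15.218)/0.697 = 2.7225/0.697 = 3.906.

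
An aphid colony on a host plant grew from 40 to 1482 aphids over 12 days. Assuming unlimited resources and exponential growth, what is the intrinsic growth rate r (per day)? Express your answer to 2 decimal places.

0.30 per day

From N(t) = N₀·e^(rt): e^(r·12) = 1482/40 = 37.05.
r·12 = ln(37.05) = 3.6123, so r = 3.6123/12 = 0.30102.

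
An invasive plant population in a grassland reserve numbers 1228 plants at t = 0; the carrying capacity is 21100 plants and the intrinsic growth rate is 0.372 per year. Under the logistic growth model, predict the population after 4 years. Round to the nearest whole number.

4533 plants

A = (K − N₀)/N₀ = (21100 − 1228)/1228 = 16.182.
N(t) = K/(1 + A·e^(−rt)) = 21100/(1 + 16.182×e^(−0.372×4)).
e^(−1.488) = 0.22582; denominator = 1 + 16.182×0.22582 = 4.6544.
N = 21100/4.6544 = 4533.37.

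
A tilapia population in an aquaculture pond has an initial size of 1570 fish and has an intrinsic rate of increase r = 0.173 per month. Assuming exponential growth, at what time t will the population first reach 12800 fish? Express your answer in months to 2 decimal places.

12.13 months

Set N₀·e^(rt) = 12800: e^(0.173·t) = 12800/1570 = 8.1529.
0.173·t = ln(8.1529) = 2.0984, so t = 2.0984/0.173 = 12.129.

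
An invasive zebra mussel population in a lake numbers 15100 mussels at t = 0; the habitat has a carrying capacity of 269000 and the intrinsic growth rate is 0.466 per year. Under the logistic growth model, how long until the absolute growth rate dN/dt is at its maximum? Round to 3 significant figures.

6.06 years

Logistic growth is fastest at N = K/2 = 134500.
A = (K − N₀)/N₀ = 16.815. Set K/(1 + A·e^(−rt)) = K/2 → A·e^(−rt) = 1.
e^(−0.466t) = 1/16.815 = 0.0594722, so t = ln(16.815)/0.466 = 2.8222/0.466 = 6.0563.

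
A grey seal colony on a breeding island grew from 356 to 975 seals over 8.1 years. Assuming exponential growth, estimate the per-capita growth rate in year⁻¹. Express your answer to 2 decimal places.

From N(t) = N₀·e^(rt): e^(r·8.1) = 975/356 = 2.7388.
r·8.1 = ln(2.7388) = 1.0075, so r = 1.0075/8.1 = 0.12438.

0.12 per year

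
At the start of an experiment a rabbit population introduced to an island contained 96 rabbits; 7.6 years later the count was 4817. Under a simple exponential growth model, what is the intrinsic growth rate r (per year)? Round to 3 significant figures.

0.515 per year

From N(t) = N₀·e^(rt): e^(r·7.6) = 4817/96 = 50.177.
r·7.6 = ln(50.177) = 3.9156, so r = 3.9156/7.6 = 0.51521.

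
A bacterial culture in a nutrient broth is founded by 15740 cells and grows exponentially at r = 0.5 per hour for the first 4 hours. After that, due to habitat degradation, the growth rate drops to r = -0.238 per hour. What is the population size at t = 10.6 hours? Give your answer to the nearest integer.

Phase 1: N(4) = 15740·e^(0.5×4) = 15740·e^2 = 116304.
Phase 2 runs for 10.6 − 4 = 6.6 hours at r = -0.238.
N(10.6) = 116304·e^(-0.238×6.6) = 116304·e^-1.571 = 24177.1.

24177 cells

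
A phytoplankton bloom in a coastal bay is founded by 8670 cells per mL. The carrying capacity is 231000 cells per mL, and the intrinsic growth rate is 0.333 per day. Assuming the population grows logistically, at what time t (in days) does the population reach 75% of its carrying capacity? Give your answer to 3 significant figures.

13.0 days

A = (K − N₀)/N₀ = (231000 − 8670)/8670 = 25.644.
Solve 231000/(1 + 25.644·e^(−0.333t)) = 173250: 1 + 25.644·e^(−0.333t) = 1.3333, so e^(−0.333t) = 0.0129987.
−0.333·t = ln(0.0129987) = -4.3429, so t = 4.3429/0.333 = 13.042.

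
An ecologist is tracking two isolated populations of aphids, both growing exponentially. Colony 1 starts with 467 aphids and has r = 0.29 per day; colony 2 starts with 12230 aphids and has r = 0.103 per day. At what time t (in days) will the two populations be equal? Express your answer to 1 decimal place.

Set 467·e^(0.29t) = 12230·e^(0.103t).
e^((0.29 − 0.103)t) = 12230/467 → e^(0.187·t) = 26.188.
0.187·t = ln(26.188) = 3.2653, so t = 3.2653/0.187 = 17.462.

17.5 days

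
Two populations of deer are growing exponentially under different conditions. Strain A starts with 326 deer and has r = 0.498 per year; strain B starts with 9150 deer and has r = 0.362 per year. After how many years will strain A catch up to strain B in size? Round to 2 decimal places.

Set 326·e^(0.498t) = 9150·e^(0.362t).
e^((0.498 − 0.362)t) = 9150/326 → e^(0.136·t) = 28.067.
0.136·t = ln(28.067) = 3.3346, so t = 3.3346/0.136 = 24.519.

24.52 years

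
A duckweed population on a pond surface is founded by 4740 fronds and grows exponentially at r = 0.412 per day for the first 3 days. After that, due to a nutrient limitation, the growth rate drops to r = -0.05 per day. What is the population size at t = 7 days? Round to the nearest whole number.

Phase 1: N(3) = 4740·e^(0.412×3) = 4740·e^1.236 = 16314.2.
Phase 2 runs for 7 − 3 = 4 days at r = -0.05.
N(7) = 16314.2·e^(-0.05×4) = 16314.2·e^-0.2 = 13357.

13357 fronds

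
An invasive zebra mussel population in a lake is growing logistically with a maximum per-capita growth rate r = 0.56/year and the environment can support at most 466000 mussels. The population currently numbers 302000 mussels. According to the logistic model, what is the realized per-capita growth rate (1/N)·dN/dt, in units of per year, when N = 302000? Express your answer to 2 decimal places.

(1/N)·dN/dt = r(1 − N/K) = 0.56 × (1 − 302000/466000).
= 0.56 × 0.35193 = 0.19708.

0.20 per year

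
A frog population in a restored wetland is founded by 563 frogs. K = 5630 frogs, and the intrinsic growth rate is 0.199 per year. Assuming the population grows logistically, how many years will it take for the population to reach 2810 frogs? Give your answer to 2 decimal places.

11.02 years

A = (K − N₀)/N₀ = (5630 − 563)/563 = 9.
Solve 5630/(1 + 9·e^(−0.199t)) = 2810: 1 + 9·e^(−0.199t) = 2.0036, so e^(−0.199t) = 0.111507.
−0.199·t = ln(0.111507) = -2.1937, so t = 2.1937/0.199 = 11.023.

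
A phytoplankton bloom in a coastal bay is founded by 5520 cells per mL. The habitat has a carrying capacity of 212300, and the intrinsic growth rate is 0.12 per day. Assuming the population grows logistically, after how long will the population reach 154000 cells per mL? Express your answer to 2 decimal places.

A = (K − N₀)/N₀ = (212300 − 5520)/5520 = 37.46.
Solve 212300/(1 + 37.46·e^(−0.12t)) = 154000: 1 + 37.46·e^(−0.12t) = 1.3786, so e^(−0.12t) = 0.010106.
−0.12·t = ln(0.010106) = -4.5946, so t = 4.5946/0.12 = 38.289.

38.29 days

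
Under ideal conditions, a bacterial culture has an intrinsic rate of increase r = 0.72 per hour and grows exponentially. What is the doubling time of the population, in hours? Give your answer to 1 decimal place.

Doubling time t_d = ln(2)/r = 0.6931/0.72 = 0.9627.

1.0 hours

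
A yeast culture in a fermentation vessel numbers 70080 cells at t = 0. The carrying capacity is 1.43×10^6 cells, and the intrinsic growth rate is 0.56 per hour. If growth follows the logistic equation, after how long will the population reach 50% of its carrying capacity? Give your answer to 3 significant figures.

5.30 hours

A = (K − N₀)/N₀ = (1.43×10^6 − 70080)/70080 = 19.405.
Solve 1.43×10^6/(1 + 19.405·e^(−0.56t)) = 715000: 1 + 19.405·e^(−0.56t) = 2, so e^(−0.56t) = 0.0515324.
−0.56·t = ln(0.0515324) = -2.9655, so t = 2.9655/0.56 = 5.2956.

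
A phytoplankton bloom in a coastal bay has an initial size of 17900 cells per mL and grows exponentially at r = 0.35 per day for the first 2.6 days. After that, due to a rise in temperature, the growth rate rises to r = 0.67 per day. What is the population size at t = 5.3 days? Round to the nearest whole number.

Phase 1: N(2.6) = 17900·e^(0.35×2.6) = 17900·e^0.91 = 44469.4.
Phase 2 runs for 5.3 − 2.6 = 2.7 days at r = 0.67.
N(5.3) = 44469.4·e^(0.67×2.7) = 44469.4·e^1.809 = 271456.

271456 cells per mL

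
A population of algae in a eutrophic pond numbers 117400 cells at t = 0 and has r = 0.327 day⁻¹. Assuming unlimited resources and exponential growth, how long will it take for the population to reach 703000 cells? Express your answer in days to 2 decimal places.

Set N₀·e^(rt) = 703000: e^(0.327·t) = 703000/117400 = 5.9881.
0.327·t = ln(5.9881) = 1.7898, so t = 1.7898/0.327 = 5.4733.

5.47 days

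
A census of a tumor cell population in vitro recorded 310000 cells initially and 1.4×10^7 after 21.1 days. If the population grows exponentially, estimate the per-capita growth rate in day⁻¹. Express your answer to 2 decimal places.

From N(t) = N₀·e^(rt): e^(r·21.1) = 1.4×10^7/310000 = 45.161.
r·21.1 = ln(45.161) = 3.8102, so r = 3.8102/21.1 = 0.18058.

0.18 per day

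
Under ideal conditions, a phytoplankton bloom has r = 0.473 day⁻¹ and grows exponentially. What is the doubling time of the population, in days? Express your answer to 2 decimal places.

Doubling time t_d = ln(2)/r = 0.6931/0.473 = 1.4654.

1.47 days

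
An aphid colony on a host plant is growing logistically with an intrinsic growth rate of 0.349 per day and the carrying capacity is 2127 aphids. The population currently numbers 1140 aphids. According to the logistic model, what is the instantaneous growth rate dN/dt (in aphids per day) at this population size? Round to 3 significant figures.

185 aphids per day

dN/dt = rN(1 − N/K) = 0.349 × 1140 × (1 − 1140/2127).
1 − 1140/2127 = 0.46403; dN/dt = 0.349 × 1140 × 0.46403 = 184.62.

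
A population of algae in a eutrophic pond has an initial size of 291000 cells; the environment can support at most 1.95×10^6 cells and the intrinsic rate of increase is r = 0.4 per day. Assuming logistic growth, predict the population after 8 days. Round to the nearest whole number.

1582296 cells

A = (K − N₀)/N₀ = (1.95×10^6 − 291000)/291000 = 5.701.
N(t) = K/(1 + A·e^(−rt)) = 1.95×10^6/(1 + 5.701×e^(−0.4×8)).
e^(−3.2) = 0.040762; denominator = 1 + 5.701×0.040762 = 1.2324.
N = 1.95×10^6/1.2324 = 1.582296×10^6.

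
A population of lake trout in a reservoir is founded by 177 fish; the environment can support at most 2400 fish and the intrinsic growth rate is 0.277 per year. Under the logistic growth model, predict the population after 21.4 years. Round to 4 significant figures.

A = (K − N₀)/N₀ = (2400 − 177)/177 = 12.559.
N(t) = K/(1 + A·e^(−rt)) = 2400/(1 + 12.559×e^(−0.277×21.4)).
e^(−5.928) = 0.0026643; denominator = 1 + 12.559×0.0026643 = 1.0335.
N = 2400/1.0335 = 2322.29.

2322 fish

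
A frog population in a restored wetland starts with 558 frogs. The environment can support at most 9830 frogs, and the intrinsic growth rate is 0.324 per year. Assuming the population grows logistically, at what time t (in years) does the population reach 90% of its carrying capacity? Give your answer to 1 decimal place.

A = (K − N₀)/N₀ = (9830 − 558)/558 = 16.616.
Solve 9830/(1 + 16.616·e^(−0.324t)) = 8847: 1 + 16.616·e^(−0.324t) = 1.1111, so e^(−0.324t) = 0.0066868.
−0.324·t = ln(0.0066868) = -5.0076, so t = 5.0076/0.324 = 15.456.

15.5 years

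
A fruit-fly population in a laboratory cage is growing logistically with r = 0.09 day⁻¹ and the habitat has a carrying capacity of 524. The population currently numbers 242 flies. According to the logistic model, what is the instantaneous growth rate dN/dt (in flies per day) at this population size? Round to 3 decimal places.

dN/dt = rN(1 − N/K) = 0.09 × 242 × (1 − 242/524).
1 − 242/524 = 0.53817; dN/dt = 0.09 × 242 × 0.53817 = 11.721.

11.721 flies per day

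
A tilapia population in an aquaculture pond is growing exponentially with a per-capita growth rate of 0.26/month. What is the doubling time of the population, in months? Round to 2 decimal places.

Doubling time t_d = ln(2)/r = 0.6931/0.26 = 2.666.

2.67 months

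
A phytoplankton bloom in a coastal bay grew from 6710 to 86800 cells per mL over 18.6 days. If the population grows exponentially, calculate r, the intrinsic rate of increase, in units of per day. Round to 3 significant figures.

0.138 per day

From N(t) = N₀·e^(rt): e^(r·18.6) = 86800/6710 = 12.936.
r·18.6 = ln(12.936) = 2.56, so r = 2.56/18.6 = 0.13763.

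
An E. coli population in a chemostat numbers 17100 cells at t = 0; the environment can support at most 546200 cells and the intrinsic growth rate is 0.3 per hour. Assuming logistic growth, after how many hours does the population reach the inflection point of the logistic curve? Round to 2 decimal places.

11.44 hours

Logistic growth is fastest at N = K/2 = 273100.
A = (K − N₀)/N₀ = 30.942. Set K/(1 + A·e^(−rt)) = K/2 → A·e^(−rt) = 1.
e^(−0.3t) = 1/30.942 = 0.032319, so t = ln(30.942)/0.3 = 3.4321/0.3 = 11.44.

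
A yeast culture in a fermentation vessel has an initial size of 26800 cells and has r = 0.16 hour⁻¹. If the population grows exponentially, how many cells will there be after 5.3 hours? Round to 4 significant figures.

62580 cells

N(t) = N₀·e^(rt) = 26800 × e^(0.16×5.3) = 26800 × e^0.848.
e^0.848 ≈ 2.335, so N ≈ 26800 × 2.335 = 62577.3.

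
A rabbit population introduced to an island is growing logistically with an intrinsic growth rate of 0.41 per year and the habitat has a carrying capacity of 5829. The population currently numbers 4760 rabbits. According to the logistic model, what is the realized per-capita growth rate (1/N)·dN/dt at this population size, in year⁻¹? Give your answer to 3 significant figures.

(1/N)·dN/dt = r(1 − N/K) = 0.41 × (1 − 4760/5829).
= 0.41 × 0.18339 = 0.075191.

0.0752 per year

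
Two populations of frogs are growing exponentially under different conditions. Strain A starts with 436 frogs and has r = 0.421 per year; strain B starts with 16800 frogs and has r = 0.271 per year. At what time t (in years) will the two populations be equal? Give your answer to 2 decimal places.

Set 436·e^(0.421t) = 16800·e^(0.271t).
e^((0.421 − 0.271)t) = 16800/436 → e^(0.15·t) = 38.532.
0.15·t = ln(38.532) = 3.6515, so t = 3.6515/0.15 = 24.343.

24.34 years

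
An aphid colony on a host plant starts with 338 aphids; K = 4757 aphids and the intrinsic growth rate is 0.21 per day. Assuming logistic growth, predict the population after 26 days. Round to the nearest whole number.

A = (K − N₀)/N₀ = (4757 − 338)/338 = 13.074.
N(t) = K/(1 + A·e^(−rt)) = 4757/(1 + 13.074×e^(−0.21×26)).
e^(−5.46) = 0.0042536; denominator = 1 + 13.074×0.0042536 = 1.0556.
N = 4757/1.0556 = 4506.4.

4506 aphids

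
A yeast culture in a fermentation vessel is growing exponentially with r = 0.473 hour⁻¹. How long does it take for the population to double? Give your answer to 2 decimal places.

1.47 hours

Doubling time t_d = ln(2)/r = 0.6931/0.473 = 1.4654.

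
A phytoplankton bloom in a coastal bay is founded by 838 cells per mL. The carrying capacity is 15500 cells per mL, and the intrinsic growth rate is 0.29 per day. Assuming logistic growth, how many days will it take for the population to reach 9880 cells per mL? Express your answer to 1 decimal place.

11.8 days

A = (K − N₀)/N₀ = (15500 − 838)/838 = 17.496.
Solve 15500/(1 + 17.496·e^(−0.29t)) = 9880: 1 + 17.496·e^(−0.29t) = 1.5688, so e^(−0.29t) = 0.032511.
−0.29·t = ln(0.032511) = -3.4262, so t = 3.4262/0.29 = 11.814.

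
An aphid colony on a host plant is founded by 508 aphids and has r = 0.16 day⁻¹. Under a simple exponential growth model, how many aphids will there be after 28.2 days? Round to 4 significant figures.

46280 aphids

N(t) = N₀·e^(rt) = 508 × e^(0.16×28.2) = 508 × e^4.512.
e^4.512 ≈ 91.104, so N ≈ 508 × 91.104 = 46280.8.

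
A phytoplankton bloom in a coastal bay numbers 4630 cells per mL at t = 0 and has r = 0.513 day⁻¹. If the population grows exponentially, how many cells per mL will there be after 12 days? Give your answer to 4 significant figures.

2183000 cells per mL

N(t) = N₀·e^(rt) = 4630 × e^(0.513×12) = 4630 × e^6.156.
e^6.156 ≈ 471.54, so N ≈ 4630 × 471.54 = 2.183222×10^6.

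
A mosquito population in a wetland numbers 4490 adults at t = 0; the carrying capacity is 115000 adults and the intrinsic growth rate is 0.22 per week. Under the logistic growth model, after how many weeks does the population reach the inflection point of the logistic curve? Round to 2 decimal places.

Logistic growth is fastest at N = K/2 = 57500.
A = (K − N₀)/N₀ = 24.612. Set K/(1 + A·e^(−rt)) = K/2 → A·e^(−rt) = 1.
e^(−0.22t) = 1/24.612 = 0.0406298, so t = ln(24.612)/0.22 = 3.2033/0.22 = 14.56.

14.56 weeks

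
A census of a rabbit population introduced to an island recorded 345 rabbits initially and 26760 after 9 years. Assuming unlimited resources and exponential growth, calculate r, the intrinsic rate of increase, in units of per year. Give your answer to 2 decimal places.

From N(t) = N₀·e^(rt): e^(r·9) = 26760/345 = 77.565.
r·9 = ln(77.565) = 4.3511, so r = 4.3511/9 = 0.48346.

0.48 per year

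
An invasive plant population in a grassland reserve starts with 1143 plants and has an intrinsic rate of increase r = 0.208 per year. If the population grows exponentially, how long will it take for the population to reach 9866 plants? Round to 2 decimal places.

Set N₀·e^(rt) = 9866: e^(0.208·t) = 9866/1143 = 8.6317.
0.208·t = ln(8.6317) = 2.1554, so t = 2.1554/0.208 = 10.363.

10.36 years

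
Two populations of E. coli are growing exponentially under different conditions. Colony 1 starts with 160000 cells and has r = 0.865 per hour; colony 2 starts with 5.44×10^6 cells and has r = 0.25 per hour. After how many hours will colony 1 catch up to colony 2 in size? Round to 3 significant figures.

5.73 hours

Set 160000·e^(0.865t) = 5.44×10^6·e^(0.25t).
e^((0.865 − 0.25)t) = 5.44×10^6/160000 → e^(0.615·t) = 34.
0.615·t = ln(34) = 3.5264, so t = 3.5264/0.615 = 5.7339.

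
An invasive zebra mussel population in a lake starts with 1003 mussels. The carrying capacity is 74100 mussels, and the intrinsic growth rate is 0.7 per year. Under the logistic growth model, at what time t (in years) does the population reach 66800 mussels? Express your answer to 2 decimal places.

9.29 years

A = (K − N₀)/N₀ = (74100 − 1003)/1003 = 72.878.
Solve 74100/(1 + 72.878·e^(−0.7t)) = 66800: 1 + 72.878·e^(−0.7t) = 1.1093, so e^(−0.7t) = 0.0014995.
−0.7·t = ln(0.0014995) = -6.5026, so t = 6.5026/0.7 = 9.2895.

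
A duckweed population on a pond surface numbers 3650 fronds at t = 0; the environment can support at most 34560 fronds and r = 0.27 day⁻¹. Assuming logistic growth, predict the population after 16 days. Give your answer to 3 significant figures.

A = (K − N₀)/N₀ = (34560 − 3650)/3650 = 8.4685.
N(t) = K/(1 + A·e^(−rt)) = 34560/(1 + 8.4685×e^(−0.27×16)).
e^(−4.32) = 0.0133; denominator = 1 + 8.4685×0.0133 = 1.1126.
N = 34560/1.1126 = 31061.5.

31100 fronds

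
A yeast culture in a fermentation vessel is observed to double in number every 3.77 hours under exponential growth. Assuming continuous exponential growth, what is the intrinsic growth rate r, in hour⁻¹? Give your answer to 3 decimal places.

0.184 per hour

r = ln(2)/t_d = 0.6931/3.77 = 0.18386.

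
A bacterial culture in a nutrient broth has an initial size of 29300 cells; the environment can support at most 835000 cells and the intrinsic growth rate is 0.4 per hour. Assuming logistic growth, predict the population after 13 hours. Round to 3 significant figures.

A = (K − N₀)/N₀ = (835000 − 29300)/29300 = 27.498.
N(t) = K/(1 + A·e^(−rt)) = 835000/(1 + 27.498×e^(−0.4×13)).
e^(−5.2) = 0.0055166; denominator = 1 + 27.498×0.0055166 = 1.1517.
N = 835000/1.1517 = 725018.

725000 cells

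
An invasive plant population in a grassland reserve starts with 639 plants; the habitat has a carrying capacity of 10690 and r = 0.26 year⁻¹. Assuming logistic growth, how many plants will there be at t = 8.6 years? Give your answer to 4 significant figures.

3987 plants

A = (K − N₀)/N₀ = (10690 − 639)/639 = 15.729.
N(t) = K/(1 + A·e^(−rt)) = 10690/(1 + 15.729×e^(−0.26×8.6)).
e^(−2.236) = 0.10689; denominator = 1 + 15.729×0.10689 = 2.6812.
N = 10690/2.6812 = 3986.98.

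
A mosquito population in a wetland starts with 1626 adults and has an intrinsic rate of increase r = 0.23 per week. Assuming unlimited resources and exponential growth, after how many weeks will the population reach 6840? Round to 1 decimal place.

6.2 weeks

Set N₀·e^(rt) = 6840: e^(0.23·t) = 6840/1626 = 4.2066.
0.23·t = ln(4.2066) = 1.4367, so t = 1.4367/0.23 = 6.2464.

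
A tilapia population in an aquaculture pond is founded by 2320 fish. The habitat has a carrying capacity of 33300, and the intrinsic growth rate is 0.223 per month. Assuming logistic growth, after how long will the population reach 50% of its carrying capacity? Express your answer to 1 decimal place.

11.6 months

A = (K − N₀)/N₀ = (33300 − 2320)/2320 = 13.353.
Solve 33300/(1 + 13.353·e^(−0.223t)) = 16650: 1 + 13.353·e^(−0.223t) = 2, so e^(−0.223t) = 0.074887.
−0.223·t = ln(0.074887) = -2.5918, so t = 2.5918/0.223 = 11.622.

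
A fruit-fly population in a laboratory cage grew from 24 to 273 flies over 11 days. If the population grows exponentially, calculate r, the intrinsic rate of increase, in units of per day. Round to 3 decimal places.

0.221 per day

From N(t) = N₀·e^(rt): e^(r·11) = 273/24 = 11.375.
r·11 = ln(11.375) = 2.4314, so r = 2.4314/11 = 0.22104.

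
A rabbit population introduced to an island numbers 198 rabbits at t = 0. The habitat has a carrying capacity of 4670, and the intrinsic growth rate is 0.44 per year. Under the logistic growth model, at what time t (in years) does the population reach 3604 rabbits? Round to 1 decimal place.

A = (K − N₀)/N₀ = (4670 − 198)/198 = 22.586.
Solve 4670/(1 + 22.586·e^(−0.44t)) = 3604: 1 + 22.586·e^(−0.44t) = 1.2958, so e^(−0.44t) = 0.0130959.
−0.44·t = ln(0.0130959) = -4.3355, so t = 4.3355/0.44 = 9.8533.

9.9 years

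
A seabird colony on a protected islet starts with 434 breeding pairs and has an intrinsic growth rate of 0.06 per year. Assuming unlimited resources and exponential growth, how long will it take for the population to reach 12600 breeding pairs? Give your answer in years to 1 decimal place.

56.1 years

Set N₀·e^(rt) = 12600: e^(0.06·t) = 12600/434 = 29.032.
0.06·t = ln(29.032) = 3.3684, so t = 3.3684/0.06 = 56.14.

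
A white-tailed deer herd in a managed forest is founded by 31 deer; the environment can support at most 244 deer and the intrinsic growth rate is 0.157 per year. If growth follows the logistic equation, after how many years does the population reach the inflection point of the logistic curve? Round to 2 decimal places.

12.28 years

Logistic growth is fastest at N = K/2 = 122.
A = (K − N₀)/N₀ = 6.871. Set K/(1 + A·e^(−rt)) = K/2 → A·e^(−rt) = 1.
e^(−0.157t) = 1/6.871 = 0.14554, so t = ln(6.871)/0.157 = 1.9273/0.157 = 12.276.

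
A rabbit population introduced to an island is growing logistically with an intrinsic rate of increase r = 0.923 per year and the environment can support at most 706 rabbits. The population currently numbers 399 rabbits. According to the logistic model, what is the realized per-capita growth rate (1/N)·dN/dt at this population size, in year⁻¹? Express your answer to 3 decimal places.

0.401 per year

(1/N)·dN/dt = r(1 − N/K) = 0.923 × (1 − 399/706).
= 0.923 × 0.43484 = 0.40136.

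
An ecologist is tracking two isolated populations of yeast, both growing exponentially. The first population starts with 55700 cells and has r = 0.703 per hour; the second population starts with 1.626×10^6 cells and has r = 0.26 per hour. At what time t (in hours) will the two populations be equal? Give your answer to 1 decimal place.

Set 55700·e^(0.703t) = 1.626×10^6·e^(0.26t).
e^((0.703 − 0.26)t) = 1.626×10^6/55700 → e^(0.443·t) = 29.192.
0.443·t = ln(29.192) = 3.3739, so t = 3.3739/0.443 = 7.616.

7.6 hours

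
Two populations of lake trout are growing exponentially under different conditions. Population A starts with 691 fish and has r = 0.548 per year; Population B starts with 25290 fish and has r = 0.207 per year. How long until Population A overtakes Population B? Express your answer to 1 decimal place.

10.6 years

Set 691·e^(0.548t) = 25290·e^(0.207t).
e^((0.548 − 0.207)t) = 25290/691 → e^(0.341·t) = 36.599.
0.341·t = ln(36.599) = 3.6, so t = 3.6/0.341 = 10.557.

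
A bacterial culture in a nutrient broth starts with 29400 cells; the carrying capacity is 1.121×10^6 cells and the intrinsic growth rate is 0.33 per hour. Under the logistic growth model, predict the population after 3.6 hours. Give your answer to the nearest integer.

91004 cells

A = (K − N₀)/N₀ = (1.121×10^6 − 29400)/29400 = 37.129.
N(t) = K/(1 + A·e^(−rt)) = 1.121×10^6/(1 + 37.129×e^(−0.33×3.6)).
e^(−1.188) = 0.30483; denominator = 1 + 37.129×0.30483 = 12.318.
N = 1.121×10^6/12.318 = 91004.1.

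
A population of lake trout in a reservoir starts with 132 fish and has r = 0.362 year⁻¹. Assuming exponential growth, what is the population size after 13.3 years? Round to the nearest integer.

16275 fish

N(t) = N₀·e^(rt) = 132 × e^(0.362×13.3) = 132 × e^4.815.
e^4.815 ≈ 123.3, so N ≈ 132 × 123.3 = 16275.3.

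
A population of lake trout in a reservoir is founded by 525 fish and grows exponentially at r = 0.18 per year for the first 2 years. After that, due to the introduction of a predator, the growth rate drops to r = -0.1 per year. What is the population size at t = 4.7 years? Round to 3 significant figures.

574 fish

Phase 1: N(2) = 525·e^(0.18×2) = 525·e^0.36 = 752.498.
Phase 2 runs for 4.7 − 2 = 2.7 years at r = -0.1.
N(4.7) = 752.498·e^(-0.1×2.7) = 752.498·e^-0.27 = 574.441.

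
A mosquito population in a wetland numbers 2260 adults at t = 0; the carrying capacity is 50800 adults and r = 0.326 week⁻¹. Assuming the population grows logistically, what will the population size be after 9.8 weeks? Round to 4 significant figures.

27020 adults

A = (K − N₀)/N₀ = (50800 − 2260)/2260 = 21.478.
N(t) = K/(1 + A·e^(−rt)) = 50800/(1 + 21.478×e^(−0.326×9.8)).
e^(−3.195) = 0.040975; denominator = 1 + 21.478×0.040975 = 1.88.
N = 50800/1.88 = 27020.6.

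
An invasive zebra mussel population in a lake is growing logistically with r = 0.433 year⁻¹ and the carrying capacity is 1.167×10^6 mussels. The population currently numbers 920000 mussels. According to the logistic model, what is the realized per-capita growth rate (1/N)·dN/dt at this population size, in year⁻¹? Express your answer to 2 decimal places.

(1/N)·dN/dt = r(1 − N/K) = 0.433 × (1 − 920000/1.167×10^6).
= 0.433 × 0.21165 = 0.091646.

0.09 per year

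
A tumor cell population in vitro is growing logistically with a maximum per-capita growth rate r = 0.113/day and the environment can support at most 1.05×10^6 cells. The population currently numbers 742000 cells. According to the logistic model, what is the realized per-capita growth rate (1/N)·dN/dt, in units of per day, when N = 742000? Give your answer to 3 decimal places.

(1/N)·dN/dt = r(1 − N/K) = 0.113 × (1 − 742000/1.05×10^6).
= 0.113 × 0.29333 = 0.033147.

0.033 per day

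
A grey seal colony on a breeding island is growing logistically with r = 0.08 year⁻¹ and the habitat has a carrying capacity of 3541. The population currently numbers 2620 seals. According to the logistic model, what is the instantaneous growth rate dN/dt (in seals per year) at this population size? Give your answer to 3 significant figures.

54.5 seals per year

dN/dt = rN(1 − N/K) = 0.08 × 2620 × (1 − 2620/3541).
1 − 2620/3541 = 0.2601; dN/dt = 0.08 × 2620 × 0.2601 = 54.516.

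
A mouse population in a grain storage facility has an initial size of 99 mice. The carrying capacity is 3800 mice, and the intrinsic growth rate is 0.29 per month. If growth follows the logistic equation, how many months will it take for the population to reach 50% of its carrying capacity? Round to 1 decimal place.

A = (K − N₀)/N₀ = (3800 − 99)/99 = 37.384.
Solve 3800/(1 + 37.384·e^(−0.29t)) = 1900: 1 + 37.384·e^(−0.29t) = 2, so e^(−0.29t) = 0.0267495.
−0.29·t = ln(0.0267495) = -3.6212, so t = 3.6212/0.29 = 12.487.

12.5 months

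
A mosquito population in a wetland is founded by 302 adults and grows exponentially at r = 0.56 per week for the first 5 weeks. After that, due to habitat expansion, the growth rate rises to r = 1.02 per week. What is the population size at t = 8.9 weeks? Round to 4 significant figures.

Phase 1: N(5) = 302·e^(0.56×5) = 302·e^2.8 = 4966.28.
Phase 2 runs for 8.9 − 5 = 3.9 weeks at r = 1.02.
N(8.9) = 4966.28·e^(1.02×3.9) = 4966.28·e^3.978 = 265250.

265200 adults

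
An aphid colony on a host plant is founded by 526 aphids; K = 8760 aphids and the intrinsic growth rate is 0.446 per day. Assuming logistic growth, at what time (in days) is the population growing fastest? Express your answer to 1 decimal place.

Logistic growth is fastest at N = K/2 = 4380.
A = (K − N₀)/N₀ = 15.654. Set K/(1 + A·e^(−rt)) = K/2 → A·e^(−rt) = 1.
e^(−0.446t) = 1/15.654 = 0.0638815, so t = ln(15.654)/0.446 = 2.7507/0.446 = 6.1675.

6.2 days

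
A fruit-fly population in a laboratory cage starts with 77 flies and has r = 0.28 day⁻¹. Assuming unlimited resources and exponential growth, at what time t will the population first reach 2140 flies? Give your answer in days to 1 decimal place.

Set N₀·e^(rt) = 2140: e^(0.28·t) = 2140/77 = 27.792.
0.28·t = ln(27.792) = 3.3248, so t = 3.3248/0.28 = 11.874.

11.9 days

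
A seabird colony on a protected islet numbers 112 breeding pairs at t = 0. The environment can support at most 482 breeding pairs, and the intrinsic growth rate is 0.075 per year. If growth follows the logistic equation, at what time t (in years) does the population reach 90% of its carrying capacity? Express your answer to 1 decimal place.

A = (K − N₀)/N₀ = (482 − 112)/112 = 3.3036.
Solve 482/(1 + 3.3036·e^(−0.075t)) = 433.8: 1 + 3.3036·e^(−0.075t) = 1.1111, so e^(−0.075t) = 0.0336336.
−0.075·t = ln(0.0336336) = -3.3922, so t = 3.3922/0.075 = 45.23.

45.2 years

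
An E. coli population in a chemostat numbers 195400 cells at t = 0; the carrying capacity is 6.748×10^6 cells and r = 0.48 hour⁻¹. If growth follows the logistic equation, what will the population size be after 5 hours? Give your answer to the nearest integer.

1669404 cells

A = (K − N₀)/N₀ = (6.748×10^6 − 195400)/195400 = 33.534.
N(t) = K/(1 + A·e^(−rt)) = 6.748×10^6/(1 + 33.534×e^(−0.48×5)).
e^(−2.4) = 0.090718; denominator = 1 + 33.534×0.090718 = 4.0422.
N = 6.748×10^6/4.0422 = 1.669404×10^6.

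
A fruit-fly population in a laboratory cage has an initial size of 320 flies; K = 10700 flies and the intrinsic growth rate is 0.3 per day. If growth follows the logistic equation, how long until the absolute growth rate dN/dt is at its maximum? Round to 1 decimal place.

11.6 days

Logistic growth is fastest at N = K/2 = 5350.
A = (K − N₀)/N₀ = 32.438. Set K/(1 + A·e^(−rt)) = K/2 → A·e^(−rt) = 1.
e^(−0.3t) = 1/32.438 = 0.0308285, so t = ln(32.438)/0.3 = 3.4793/0.3 = 11.598.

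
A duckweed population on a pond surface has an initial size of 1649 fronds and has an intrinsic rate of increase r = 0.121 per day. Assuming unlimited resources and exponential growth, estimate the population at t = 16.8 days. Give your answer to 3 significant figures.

N(t) = N₀·e^(rt) = 1649 × e^(0.121×16.8) = 1649 × e^2.033.
e^2.033 ≈ 7.6354, so N ≈ 1649 × 7.6354 = 12590.8.

12600 fronds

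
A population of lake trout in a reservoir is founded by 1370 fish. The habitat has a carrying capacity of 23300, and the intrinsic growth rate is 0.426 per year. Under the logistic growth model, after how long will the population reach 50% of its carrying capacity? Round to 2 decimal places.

6.51 years

A = (K − N₀)/N₀ = (23300 − 1370)/1370 = 16.007.
Solve 23300/(1 + 16.007·e^(−0.426t)) = 11650: 1 + 16.007·e^(−0.426t) = 2, so e^(−0.426t) = 0.0624715.
−0.426·t = ln(0.0624715) = -2.773, so t = 2.773/0.426 = 6.5095.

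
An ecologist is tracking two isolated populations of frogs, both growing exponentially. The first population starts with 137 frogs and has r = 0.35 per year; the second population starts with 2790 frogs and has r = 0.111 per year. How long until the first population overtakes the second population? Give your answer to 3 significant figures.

Set 137·e^(0.35t) = 2790·e^(0.111t).
e^((0.35 − 0.111)t) = 2790/137 → e^(0.239·t) = 20.365.
0.239·t = ln(20.365) = 3.0138, so t = 3.0138/0.239 = 12.61.

12.6 years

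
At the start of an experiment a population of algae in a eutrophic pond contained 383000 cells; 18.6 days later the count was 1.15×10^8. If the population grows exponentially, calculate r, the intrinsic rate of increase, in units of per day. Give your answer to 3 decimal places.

0.307 per day

From N(t) = N₀·e^(rt): e^(r·18.6) = 1.15×10^8/383000 = 300.26.
r·18.6 = ln(300.26) = 5.7047, so r = 5.7047/18.6 = 0.3067.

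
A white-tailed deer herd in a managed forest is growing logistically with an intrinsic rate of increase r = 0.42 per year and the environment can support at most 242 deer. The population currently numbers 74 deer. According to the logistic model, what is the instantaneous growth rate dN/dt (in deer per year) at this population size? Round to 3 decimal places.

dN/dt = rN(1 − N/K) = 0.42 × 74 × (1 − 74/242).
1 − 74/242 = 0.69421; dN/dt = 0.42 × 74 × 0.69421 = 21.576.

21.576 deer per year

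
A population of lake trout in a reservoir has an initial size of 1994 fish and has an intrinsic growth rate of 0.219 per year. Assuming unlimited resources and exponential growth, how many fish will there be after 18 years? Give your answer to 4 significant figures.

N(t) = N₀·e^(rt) = 1994 × e^(0.219×18) = 1994 × e^3.942.
e^3.942 ≈ 51.522, so N ≈ 1994 × 51.522 = 102734.

102700 fish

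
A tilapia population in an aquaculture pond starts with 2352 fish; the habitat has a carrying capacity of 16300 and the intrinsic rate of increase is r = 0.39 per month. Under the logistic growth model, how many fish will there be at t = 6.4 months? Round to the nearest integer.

10949 fish

A = (K − N₀)/N₀ = (16300 − 2352)/2352 = 5.9303.
N(t) = K/(1 + A·e^(−rt)) = 16300/(1 + 5.9303×e^(−0.39×6.4)).
e^(−2.496) = 0.082414; denominator = 1 + 5.9303×0.082414 = 1.4887.
N = 16300/1.4887 = 10948.9.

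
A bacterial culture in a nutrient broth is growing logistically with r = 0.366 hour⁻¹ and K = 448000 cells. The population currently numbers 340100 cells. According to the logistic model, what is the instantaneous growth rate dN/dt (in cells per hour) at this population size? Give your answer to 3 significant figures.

dN/dt = rN(1 − N/K) = 0.366 × 340100 × (1 − 340100/448000).
1 − 340100/448000 = 0.24085; dN/dt = 0.366 × 340100 × 0.24085 = 29980.

30000 cells per hour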